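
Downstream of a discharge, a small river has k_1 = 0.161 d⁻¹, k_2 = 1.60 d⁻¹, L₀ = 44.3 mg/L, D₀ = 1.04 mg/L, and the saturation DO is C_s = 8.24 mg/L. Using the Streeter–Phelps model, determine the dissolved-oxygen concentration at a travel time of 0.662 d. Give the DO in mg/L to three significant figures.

DO ≈ 5.14 mg/L

k_1 L₀/(k_2−k_1) = 0.161×44.3/(1.60−0.161) = 7.132/1.439 = 4.956 mg/L.
e^(−k_1 t) = e^(−0.161×0.6620) = 0.8989; e^(−k_2 t) = e^(−1.60×0.6620) = 0.3467.
D = 4.956 × (0.8989 − 0.3467) + 1.04 × 0.3467 = 2.737 + 0.3606 = 3.097 mg/L.
DO = C_s − D = 8.24 − 3.097 = 5.143 mg/L.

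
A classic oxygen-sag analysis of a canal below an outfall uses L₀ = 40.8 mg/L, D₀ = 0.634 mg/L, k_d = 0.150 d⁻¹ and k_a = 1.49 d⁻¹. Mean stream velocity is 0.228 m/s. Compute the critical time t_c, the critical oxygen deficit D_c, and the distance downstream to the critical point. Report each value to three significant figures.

t_c = [1/(k_a−k_d)] ln[(k_a/k_d)(1 − D₀(k_a−k_d)/(k_d L₀))]
= [1/(1.49−0.150)] ln[(1.49/0.150)(1 − 0.634×1.340/(0.150×40.8))]
= (1/1.340) ln[9.933 × 0.8612] = 0.7463 × ln(8.554) = 0.7463 × 2.146 = 1.602 d.
D_c = (k_d/k_a) L₀ e^(−k_d t_c) = (0.150/1.49) × 40.8 × e^(−0.150×1.602) = 0.1007 × 40.8 × 0.7864 = 3.230 mg/L.
x_c = v t_c = 0.228 m/s × 1.602 d × 86400 s/d = 31550 m ≈ 31.6 km.

t_c ≈ 1.60 d; D_c ≈ 3.23 mg/L; x_c ≈ 31.6 km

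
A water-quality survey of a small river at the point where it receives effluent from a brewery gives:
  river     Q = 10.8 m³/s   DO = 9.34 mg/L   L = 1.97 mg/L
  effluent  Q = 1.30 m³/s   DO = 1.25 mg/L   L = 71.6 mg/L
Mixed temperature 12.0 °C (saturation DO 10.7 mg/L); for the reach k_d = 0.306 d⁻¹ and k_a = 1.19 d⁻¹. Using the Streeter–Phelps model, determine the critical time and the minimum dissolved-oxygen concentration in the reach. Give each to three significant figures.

Mixed DO = (10.8×9.34 + 1.30×1.25)/(10.8+1.30) = 102.5/12.10 = 8.471 mg/L.
Mixed L₀ = (10.8×1.97 + 1.30×71.6)/(12.10) = 114.4/12.10 = 9.451 mg/L.
Initial deficit D₀ = C_s − DO₀ = 10.7 − 8.471 = 2.229 mg/L.
t_c = (1/0.8840) ln[(1.19/0.306)(1 − 2.229×0.8840/(0.306×9.451))] = 1.131 × ln(1.239) = 0.2424 d.
D_c = (0.306/1.19) × 9.451 × e^(−0.306×0.2424) = 0.2571 × 9.451 × 0.9285 = 2.256 mg/L.
Minimum DO = 10.7 − 2.256 = 8.444 mg/L.

t_c ≈ 0.242 d; minimum DO ≈ 8.44 mg/L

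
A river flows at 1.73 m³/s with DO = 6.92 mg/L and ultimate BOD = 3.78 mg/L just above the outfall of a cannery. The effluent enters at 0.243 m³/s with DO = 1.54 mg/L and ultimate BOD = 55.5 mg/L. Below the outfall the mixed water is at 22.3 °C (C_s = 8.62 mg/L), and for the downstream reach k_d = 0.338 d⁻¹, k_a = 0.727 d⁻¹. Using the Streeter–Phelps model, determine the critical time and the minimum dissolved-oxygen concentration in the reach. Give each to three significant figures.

Mixed DO = (1.73×6.92 + 0.243×1.54)/(1.73+0.243) = 12.35/1.973 = 6.257 mg/L.
Mixed L₀ = (1.73×3.78 + 0.243×55.5)/(1.973) = 20.03/1.973 = 10.15 mg/L.
Initial deficit D₀ = C_s − DO₀ = 8.62 − 6.257 = 2.363 mg/L.
t_c = (1/0.3890) ln[(0.727/0.338)(1 − 2.363×0.3890/(0.338×10.15))] = 2.571 × ln(1.575) = 1.167 d.
D_c = (0.338/0.727) × 10.15 × e^(−0.338×1.167) = 0.4649 × 10.15 × 0.6740 = 3.181 mg/L.
Minimum DO = 8.62 − 3.181 = 5.439 mg/L.

t_c ≈ 1.17 d; minimum DO ≈ 5.44 mg/L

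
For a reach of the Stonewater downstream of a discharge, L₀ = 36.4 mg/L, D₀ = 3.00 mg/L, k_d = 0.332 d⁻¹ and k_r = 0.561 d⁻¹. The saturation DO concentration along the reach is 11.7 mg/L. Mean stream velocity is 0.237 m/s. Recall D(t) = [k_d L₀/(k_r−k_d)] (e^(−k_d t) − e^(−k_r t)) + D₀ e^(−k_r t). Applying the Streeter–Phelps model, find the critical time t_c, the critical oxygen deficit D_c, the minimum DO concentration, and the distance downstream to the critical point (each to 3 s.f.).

t_c ≈ 2.04 d; D_c ≈ 11.0 mg/L; min DO ≈ 0.739 mg/L; x_c ≈ 41.7 km

At the critical point dD/dt = 0, so k_d L₀ e^(−k_d t) = k_r D. Substituting D(t) from the Streeter–Phelps equation and solving for t gives
t_c = ln[(k_r/k_d)(1 − D₀(k_r−k_d)/(k_d L₀))] / (k_r−k_d).
Here k_r−k_d = 0.2290 d⁻¹ and 1 − D₀(k_r−k_d)/(k_d L₀) = 1 − 3.00×0.2290/(0.332×36.4) = 0.9432, so
t_c = ln(1.690 × 0.9432) / 0.2290 = 0.4661 / 0.2290 = 2.035 d.
D_c = (k_d/k_r) L₀ e^(−k_d t_c) = (0.332/0.561) × 36.4 × e^(−0.332×2.035) = 0.5918 × 36.4 × 0.5088 = 10.96 mg/L.
Minimum DO = C_s − D_c = 11.7 − 10.96 = 0.7395 mg/L.
x_c = v t_c = 0.237 m/s × 2.035 d × 86400 s/d = 41670 m ≈ 41.7 km.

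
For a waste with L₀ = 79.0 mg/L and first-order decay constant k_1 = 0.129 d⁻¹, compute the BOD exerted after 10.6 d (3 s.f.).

y_t = L₀(1 − e^(−k_1 t)) = 79.0 × (1 − e^(−0.129×10.6))
= 79.0 × (1 − 0.2548) = 79.0 × 0.7452 = 58.87 mg/L.

y ≈ 58.9 mg/L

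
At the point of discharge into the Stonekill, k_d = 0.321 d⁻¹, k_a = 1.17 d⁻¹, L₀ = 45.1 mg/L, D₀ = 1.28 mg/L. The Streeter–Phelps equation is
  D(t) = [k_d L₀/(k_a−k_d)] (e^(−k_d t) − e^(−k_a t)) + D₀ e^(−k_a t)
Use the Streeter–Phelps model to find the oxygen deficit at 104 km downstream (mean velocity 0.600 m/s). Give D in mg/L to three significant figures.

Travel time t = x/v = 104 km / (0.600 m/s) = 104000 m / 0.600 m/s = 173300 s = 2.006 d.
k_d L₀/(k_a−k_d) = 0.321×45.1/(1.17−0.321) = 14.48/0.8490 = 17.05 mg/L.
e^(−k_d t) = e^(−0.321×2.006) = 0.5252; e^(−k_a t) = e^(−1.17×2.006) = 0.09563.
D = 17.05 × (0.5252 − 0.09563) + 1.28 × 0.09563 = 7.325 + 0.1224 = 7.447 mg/L.

D ≈ 7.45 mg/L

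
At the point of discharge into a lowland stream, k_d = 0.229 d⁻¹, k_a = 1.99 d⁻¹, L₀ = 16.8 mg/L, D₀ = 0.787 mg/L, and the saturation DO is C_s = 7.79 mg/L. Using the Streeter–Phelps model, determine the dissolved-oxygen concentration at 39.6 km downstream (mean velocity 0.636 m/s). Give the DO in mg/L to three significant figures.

Travel time t = x/v = 39.6 km / (0.636 m/s) = 39600 m / 0.636 m/s = 62260 s = 0.7206 d.
k_d L₀/(k_a−k_d) = 0.229×16.8/(1.99−0.229) = 3.847/1.761 = 2.185 mg/L.
e^(−k_d t) = e^(−0.229×0.7206) = 0.8479; e^(−k_a t) = e^(−1.99×0.7206) = 0.2383.
D = 2.185 × (0.8479 − 0.2383) + 0.787 × 0.2383 = 1.332 + 0.1876 = 1.519 mg/L.
DO = C_s − D = 7.79 − 1.519 = 6.271 mg/L.

DO ≈ 6.27 mg/L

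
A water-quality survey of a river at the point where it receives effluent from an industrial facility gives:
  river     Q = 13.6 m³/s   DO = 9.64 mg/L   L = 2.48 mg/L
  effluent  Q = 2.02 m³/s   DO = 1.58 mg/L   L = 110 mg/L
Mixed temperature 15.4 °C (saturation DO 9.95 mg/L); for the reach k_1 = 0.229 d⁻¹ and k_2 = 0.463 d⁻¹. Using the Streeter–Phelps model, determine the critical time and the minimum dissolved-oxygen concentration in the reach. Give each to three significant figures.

Mixed DO = (13.6×9.64 + 2.02×1.58)/(13.6+2.02) = 134.3/15.62 = 8.598 mg/L.
Mixed L₀ = (13.6×2.48 + 2.02×110)/(15.62) = 255.9/15.62 = 16.38 mg/L.
Initial deficit D₀ = C_s − DO₀ = 9.95 − 8.598 = 1.352 mg/L.
t_c = (1/0.2340) ln[(0.463/0.229)(1 − 1.352×0.2340/(0.229×16.38))] = 4.274 × ln(1.851) = 2.632 d.
D_c = (0.229/0.463) × 16.38 × e^(−0.229×2.632) = 0.4946 × 16.38 × 0.5473 = 4.435 mg/L.
Minimum DO = 9.95 − 4.435 = 5.515 mg/L.

t_c ≈ 2.63 d; minimum DO ≈ 5.51 mg/L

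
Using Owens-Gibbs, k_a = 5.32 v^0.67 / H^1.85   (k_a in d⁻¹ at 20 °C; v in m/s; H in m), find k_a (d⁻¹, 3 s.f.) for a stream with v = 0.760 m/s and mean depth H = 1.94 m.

k_a = 5.32 × 0.760^0.67 / 1.94^1.85 = 5.32 × 0.8320 / 3.407 = 1.299 d⁻¹.

k_a ≈ 1.30 d⁻¹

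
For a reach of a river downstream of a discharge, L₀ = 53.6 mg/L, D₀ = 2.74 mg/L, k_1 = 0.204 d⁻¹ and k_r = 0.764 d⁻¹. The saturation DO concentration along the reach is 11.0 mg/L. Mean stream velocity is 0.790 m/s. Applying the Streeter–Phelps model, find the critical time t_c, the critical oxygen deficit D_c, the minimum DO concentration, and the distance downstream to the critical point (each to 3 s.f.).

t_c ≈ 2.09 d; D_c ≈ 9.35 mg/L; min DO ≈ 1.65 mg/L; x_c ≈ 143 km

At the critical point dD/dt = 0, so k_1 L₀ e^(−k_1 t) = k_r D. Substituting D(t) from the Streeter–Phelps equation and solving for t gives
t_c = ln[(k_r/k_1)(1 − D₀(k_r−k_1)/(k_1 L₀))] / (k_r−k_1).
Here k_r−k_1 = 0.5600 d⁻¹ and 1 − D₀(k_r−k_1)/(k_1 L₀) = 1 − 2.74×0.5600/(0.204×53.6) = 0.8597, so
t_c = ln(3.745 × 0.8597) / 0.5600 = 1.169 / 0.5600 = 2.088 d.
D_c = (k_1/k_r) L₀ e^(−k_1 t_c) = (0.204/0.764) × 53.6 × e^(−0.204×2.088) = 0.2670 × 53.6 × 0.6532 = 9.348 mg/L.
Minimum DO = C_s − D_c = 11.0 − 9.348 = 1.652 mg/L.
x_c = v t_c = 0.790 m/s × 2.088 d × 86400 s/d = 142500 m ≈ 143 km.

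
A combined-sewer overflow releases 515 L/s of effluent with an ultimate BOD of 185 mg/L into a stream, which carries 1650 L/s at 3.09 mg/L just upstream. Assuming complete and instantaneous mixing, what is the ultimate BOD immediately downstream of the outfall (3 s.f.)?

46.4 mg/L

Flow-weighted mixing: C = (Q_r C_r + Q_w C_w)/(Q_r + Q_w)
= (1650×3.09 + 515×185)/(1650 + 515) = 100400/2165 = 46.36 mg/L.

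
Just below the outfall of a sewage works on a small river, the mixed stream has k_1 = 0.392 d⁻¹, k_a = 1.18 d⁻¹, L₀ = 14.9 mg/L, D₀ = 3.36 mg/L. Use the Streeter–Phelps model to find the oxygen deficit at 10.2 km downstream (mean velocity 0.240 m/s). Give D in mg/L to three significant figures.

D ≈ 3.84 mg/L

Travel time t = x/v = 10.2 km / (0.240 m/s) = 10200 m / 0.240 m/s = 42500 s = 0.4919 d.
k_1 L₀/(k_a−k_1) = 0.392×14.9/(1.18−0.392) = 5.841/0.7880 = 7.412 mg/L.
e^(−k_1 t) = e^(−0.392×0.4919) = 0.8246; e^(−k_a t) = e^(−1.18×0.4919) = 0.5597.
D = 7.412 × (0.8246 − 0.5597) + 3.36 × 0.5597 = 1.964 + 1.880 = 3.844 mg/L.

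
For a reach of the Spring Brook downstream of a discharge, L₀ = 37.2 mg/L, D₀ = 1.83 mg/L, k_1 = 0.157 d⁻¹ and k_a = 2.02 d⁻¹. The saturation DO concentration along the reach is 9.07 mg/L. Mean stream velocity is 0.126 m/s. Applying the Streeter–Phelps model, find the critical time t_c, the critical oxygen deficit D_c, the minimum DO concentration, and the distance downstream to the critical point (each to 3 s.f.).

t_c = [1/(k_a−k_1)] ln[(k_a/k_1)(1 − D₀(k_a−k_1)/(k_1 L₀))]
= [1/(2.02−0.157)] ln[(2.02/0.157)(1 − 1.83×1.863/(0.157×37.2))]
= (1/1.863) ln[12.87 × 0.4163] = 0.5368 × ln(5.356) = 0.5368 × 1.678 = 0.9008 d.
D_c = (k_1/k_a) L₀ e^(−k_1 t_c) = (0.157/2.02) × 37.2 × e^(−0.157×0.9008) = 0.07772 × 37.2 × 0.8681 = 2.510 mg/L.
Minimum DO = C_s − D_c = 9.07 − 2.510 = 6.560 mg/L.
x_c = v t_c = 0.126 m/s × 0.9008 d × 86400 s/d = 9806 m ≈ 9.81 km.

t_c ≈ 0.901 d; D_c ≈ 2.51 mg/L; min DO ≈ 6.56 mg/L; x_c ≈ 9.81 km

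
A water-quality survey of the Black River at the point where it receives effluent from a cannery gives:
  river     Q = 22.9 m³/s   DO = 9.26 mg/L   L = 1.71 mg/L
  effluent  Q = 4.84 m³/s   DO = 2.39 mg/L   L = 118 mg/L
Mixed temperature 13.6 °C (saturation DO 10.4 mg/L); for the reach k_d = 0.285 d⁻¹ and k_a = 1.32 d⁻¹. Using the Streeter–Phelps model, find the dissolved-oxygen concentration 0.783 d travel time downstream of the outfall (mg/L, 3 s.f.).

DO ≈ 6.88 mg/L

Mixed DO = (22.9×9.26 + 4.84×2.39)/(22.9+4.84) = 223.6/27.74 = 8.061 mg/L.
Mixed L₀ = (22.9×1.71 + 4.84×118)/(27.74) = 610.3/27.74 = 22.00 mg/L.
Initial deficit D₀ = C_s − DO₀ = 10.4 − 8.061 = 2.339 mg/L.
D(0.783) = [0.285×22.00/(1.32−0.285)](e^(−0.285×0.783) − e^(−1.32×0.783)) + 2.339 e^(−1.32×0.783)
= 6.058 × (0.8000 − 0.3557) + 2.339 × 0.3557 = 3.523 mg/L.
DO = 10.4 − 3.523 = 6.877 mg/L.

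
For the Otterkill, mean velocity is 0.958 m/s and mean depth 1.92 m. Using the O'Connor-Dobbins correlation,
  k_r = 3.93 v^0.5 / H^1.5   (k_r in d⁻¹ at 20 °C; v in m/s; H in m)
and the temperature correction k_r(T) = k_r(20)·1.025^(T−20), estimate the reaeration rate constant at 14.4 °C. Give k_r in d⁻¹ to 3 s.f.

k_r(20) = 3.93 × 0.958^0.5 / 1.92^1.5 = 3.93 × 0.9788 / 2.660 = 1.446 d⁻¹.
k_r(14.4) = 1.446 × 1.025^(14.4−20) = 1.446 × 0.8709 = 1.259 d⁻¹.

k_r ≈ 1.26 d⁻¹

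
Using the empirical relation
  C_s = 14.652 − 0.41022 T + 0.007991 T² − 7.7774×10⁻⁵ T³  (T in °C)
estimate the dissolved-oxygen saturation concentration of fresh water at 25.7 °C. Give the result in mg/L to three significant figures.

C_s ≈ 8.07 mg/L

C_s = 14.652 − 0.41022×25.7 + 0.007991×25.7² − 7.7774×10⁻⁵×25.7³ = 8.067 mg/L.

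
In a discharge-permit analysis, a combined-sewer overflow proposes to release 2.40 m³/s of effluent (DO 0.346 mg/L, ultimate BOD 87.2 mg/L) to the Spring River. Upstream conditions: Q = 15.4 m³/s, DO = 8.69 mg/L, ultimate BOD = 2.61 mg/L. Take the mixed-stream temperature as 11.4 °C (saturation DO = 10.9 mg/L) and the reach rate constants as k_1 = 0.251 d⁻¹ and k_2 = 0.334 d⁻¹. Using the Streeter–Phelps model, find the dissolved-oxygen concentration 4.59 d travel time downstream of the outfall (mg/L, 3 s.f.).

Mixed DO = (15.4×8.69 + 2.40×0.346)/(15.4+2.40) = 134.7/17.80 = 7.565 mg/L.
Mixed L₀ = (15.4×2.61 + 2.40×87.2)/(17.80) = 249.5/17.80 = 14.02 mg/L.
Initial deficit D₀ = C_s − DO₀ = 10.9 − 7.565 = 3.335 mg/L.
D(4.59) = [0.251×14.02/(0.334−0.251)](e^(−0.251×4.59) − e^(−0.334×4.59)) + 3.335 e^(−0.334×4.59)
= 42.38 × (0.3160 − 0.2159) + 3.335 × 0.2159 = 4.963 mg/L.
DO = 10.9 − 4.963 = 5.937 mg/L.

DO ≈ 5.94 mg/L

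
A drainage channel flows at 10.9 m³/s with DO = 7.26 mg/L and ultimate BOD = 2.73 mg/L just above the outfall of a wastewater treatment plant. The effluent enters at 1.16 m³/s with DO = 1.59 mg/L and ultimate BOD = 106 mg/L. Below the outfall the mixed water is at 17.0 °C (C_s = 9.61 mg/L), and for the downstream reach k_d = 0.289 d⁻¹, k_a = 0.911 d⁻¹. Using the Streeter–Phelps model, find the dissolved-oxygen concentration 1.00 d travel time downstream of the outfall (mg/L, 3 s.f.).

DO ≈ 6.40 mg/L

Mixed DO = (10.9×7.26 + 1.16×1.59)/(10.9+1.16) = 80.98/12.06 = 6.715 mg/L.
Mixed L₀ = (10.9×2.73 + 1.16×106)/(12.06) = 152.7/12.06 = 12.66 mg/L.
Initial deficit D₀ = C_s − DO₀ = 9.61 − 6.715 = 2.895 mg/L.
D(1.00) = [0.289×12.66/(0.911−0.289)](e^(−0.289×1.00) − e^(−0.911×1.00)) + 2.895 e^(−0.911×1.00)
= 5.884 × (0.7490 − 0.4021) + 2.895 × 0.4021 = 3.205 mg/L.
DO = 9.61 − 3.205 = 6.405 mg/L.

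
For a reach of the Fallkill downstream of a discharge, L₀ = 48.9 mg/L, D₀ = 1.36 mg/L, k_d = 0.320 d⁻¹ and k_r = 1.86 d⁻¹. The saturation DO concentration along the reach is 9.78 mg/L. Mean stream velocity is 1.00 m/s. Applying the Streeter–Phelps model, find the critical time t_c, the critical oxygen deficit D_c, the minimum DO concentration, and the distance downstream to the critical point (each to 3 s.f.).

With k_r/k_d = 5.812 and 1 − D₀(k_r−k_d)/(k_d L₀) = 0.8662,
t_c = ln(5.812 × 0.8662) / (1.86 − 0.320) = ln(5.035) / 1.540 = 1.616/1.540 = 1.050 d.
D_c = (k_d/k_r) L₀ e^(−k_d t_c) = (0.320/1.86) × 48.9 × e^(−0.320×1.050) = 0.1720 × 48.9 × 0.7147 = 6.013 mg/L.
Minimum DO = C_s − D_c = 9.78 − 6.013 = 3.767 mg/L.
x_c = v t_c = 1.00 m/s × 1.050 d × 86400 s/d = 90680 m ≈ 90.7 km.

t_c ≈ 1.05 d; D_c ≈ 6.01 mg/L; min DO ≈ 3.77 mg/L; x_c ≈ 90.7 km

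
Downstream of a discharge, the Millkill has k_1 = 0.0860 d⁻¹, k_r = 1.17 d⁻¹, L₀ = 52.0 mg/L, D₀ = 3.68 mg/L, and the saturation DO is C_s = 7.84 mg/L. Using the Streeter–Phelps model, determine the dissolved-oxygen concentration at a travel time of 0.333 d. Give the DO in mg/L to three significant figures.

k_1 L₀/(k_r−k_1) = 0.0860×52.0/(1.17−0.0860) = 4.472/1.084 = 4.125 mg/L.
e^(−k_1 t) = e^(−0.0860×0.3330) = 0.9718; e^(−k_r t) = e^(−1.17×0.3330) = 0.6773.
D = 4.125 × (0.9718 − 0.6773) + 3.68 × 0.6773 = 1.215 + 2.493 = 3.707 mg/L.
DO = C_s − D = 7.84 − 3.707 = 4.133 mg/L.

DO ≈ 4.13 mg/L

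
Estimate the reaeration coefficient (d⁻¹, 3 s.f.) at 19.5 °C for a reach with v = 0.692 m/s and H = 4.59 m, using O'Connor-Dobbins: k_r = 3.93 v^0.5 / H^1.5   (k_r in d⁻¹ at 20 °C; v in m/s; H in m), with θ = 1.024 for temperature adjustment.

k_r(20) = 3.93 × 0.692^0.5 / 4.59^1.5 = 3.93 × 0.8319 / 9.834 = 0.3325 d⁻¹.
k_r(19.5) = 0.3325 × 1.024^(19.5−20) = 0.3325 × 0.9882 = 0.3285 d⁻¹.

k_r ≈ 0.329 d⁻¹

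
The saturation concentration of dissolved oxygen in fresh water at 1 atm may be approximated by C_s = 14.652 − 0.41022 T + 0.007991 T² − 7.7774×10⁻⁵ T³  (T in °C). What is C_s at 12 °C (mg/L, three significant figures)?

C_s = 14.652 − 0.41022×12 + 0.007991×12² − 7.7774×10⁻⁵×12³ = 10.75 mg/L.

C_s ≈ 10.7 mg/L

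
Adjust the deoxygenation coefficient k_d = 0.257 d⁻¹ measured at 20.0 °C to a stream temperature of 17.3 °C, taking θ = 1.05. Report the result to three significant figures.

k_d(T₂) = k_d(T₁) · θ^(T₂−T₁) = 0.257 × 1.05^(17.3−20.0)
= 0.257 × 1.05^-2.70 = 0.257 × 0.8766 = 0.2253 d⁻¹.

k_d ≈ 0.225 d⁻¹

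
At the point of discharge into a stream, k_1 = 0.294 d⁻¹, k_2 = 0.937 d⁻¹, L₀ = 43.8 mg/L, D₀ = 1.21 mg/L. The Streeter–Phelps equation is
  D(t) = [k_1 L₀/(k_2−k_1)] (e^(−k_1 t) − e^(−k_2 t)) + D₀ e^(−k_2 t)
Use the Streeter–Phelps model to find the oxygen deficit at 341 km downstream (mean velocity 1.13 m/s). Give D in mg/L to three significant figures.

D ≈ 6.46 mg/L

Travel time t = x/v = 341 km / (1.13 m/s) = 341000 m / 1.13 m/s = 301800 s = 3.493 d.
k_1 L₀/(k_2−k_1) = 0.294×43.8/(0.937−0.294) = 12.88/0.6430 = 20.03 mg/L.
e^(−k_1 t) = e^(−0.294×3.493) = 0.3581; e^(−k_2 t) = e^(−0.937×3.493) = 0.03791.
D = 20.03 × (0.3581 − 0.03791) + 1.21 × 0.03791 = 6.413 + 0.04587 = 6.459 mg/L.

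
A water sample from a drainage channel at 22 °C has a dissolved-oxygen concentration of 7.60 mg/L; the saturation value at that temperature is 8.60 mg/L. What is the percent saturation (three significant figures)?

88.4 % saturation

% saturation = C/C_s × 100 = 7.60/8.60 × 100 = 88.4 %.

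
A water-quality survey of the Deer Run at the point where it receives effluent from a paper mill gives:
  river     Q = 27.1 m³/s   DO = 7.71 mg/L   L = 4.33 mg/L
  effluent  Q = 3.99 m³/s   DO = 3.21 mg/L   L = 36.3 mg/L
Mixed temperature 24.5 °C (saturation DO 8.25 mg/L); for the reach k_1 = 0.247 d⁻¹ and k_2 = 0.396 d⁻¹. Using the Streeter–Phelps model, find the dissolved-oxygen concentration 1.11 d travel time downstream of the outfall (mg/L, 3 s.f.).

Mixed DO = (27.1×7.71 + 3.99×3.21)/(27.1+3.99) = 221.7/31.09 = 7.132 mg/L.
Mixed L₀ = (27.1×4.33 + 3.99×36.3)/(31.09) = 262.2/31.09 = 8.433 mg/L.
Initial deficit D₀ = C_s − DO₀ = 8.25 − 7.132 = 1.118 mg/L.
D(1.11) = [0.247×8.433/(0.396−0.247)](e^(−0.247×1.11) − e^(−0.396×1.11)) + 1.118 e^(−0.396×1.11)
= 13.98 × (0.7602 − 0.6443) + 1.118 × 0.6443 = 2.340 mg/L.
DO = 8.25 − 2.340 = 5.910 mg/L.

DO ≈ 5.91 mg/L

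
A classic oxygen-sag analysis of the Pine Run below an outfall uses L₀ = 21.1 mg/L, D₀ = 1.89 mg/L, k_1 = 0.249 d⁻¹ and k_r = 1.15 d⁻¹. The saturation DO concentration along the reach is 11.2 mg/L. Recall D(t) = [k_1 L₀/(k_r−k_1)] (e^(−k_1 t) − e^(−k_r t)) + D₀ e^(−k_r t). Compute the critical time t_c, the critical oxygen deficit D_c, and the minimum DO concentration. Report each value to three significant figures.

At the critical point dD/dt = 0, so k_1 L₀ e^(−k_1 t) = k_r D. Substituting D(t) from the Streeter–Phelps equation and solving for t gives
t_c = ln[(k_r/k_1)(1 − D₀(k_r−k_1)/(k_1 L₀))] / (k_r−k_1).
Here k_r−k_1 = 0.9010 d⁻¹ and 1 − D₀(k_r−k_1)/(k_1 L₀) = 1 − 1.89×0.9010/(0.249×21.1) = 0.6759, so
t_c = ln(4.618 × 0.6759) / 0.9010 = 1.138 / 0.9010 = 1.263 d.
D_c = (k_1/k_r) L₀ e^(−k_1 t_c) = (0.249/1.15) × 21.1 × e^(−0.249×1.263) = 0.2165 × 21.1 × 0.7301 = 3.335 mg/L.
Minimum DO = C_s − D_c = 11.2 − 3.335 = 7.865 mg/L.

t_c ≈ 1.26 d; D_c ≈ 3.34 mg/L; min DO ≈ 7.86 mg/L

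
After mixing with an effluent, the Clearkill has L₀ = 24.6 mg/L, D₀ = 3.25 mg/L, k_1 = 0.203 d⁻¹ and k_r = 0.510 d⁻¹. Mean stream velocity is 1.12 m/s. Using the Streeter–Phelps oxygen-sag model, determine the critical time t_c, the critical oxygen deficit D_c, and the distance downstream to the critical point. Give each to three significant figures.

t_c = [1/(k_r−k_1)] ln[(k_r/k_1)(1 − D₀(k_r−k_1)/(k_1 L₀))]
= [1/(0.510−0.203)] ln[(0.510/0.203)(1 − 3.25×0.3070/(0.203×24.6))]
= (1/0.3070) ln[2.512 × 0.8002] = 3.257 × ln(2.010) = 3.257 × 0.6983 = 2.275 d.
D_c = (k_1/k_r) L₀ e^(−k_1 t_c) = (0.203/0.510) × 24.6 × e^(−0.203×2.275) = 0.3980 × 24.6 × 0.6302 = 6.171 mg/L.
x_c = v t_c = 1.12 m/s × 2.275 d × 86400 s/d = 220100 m ≈ 220 km.

t_c ≈ 2.27 d; D_c ≈ 6.17 mg/L; x_c ≈ 220 km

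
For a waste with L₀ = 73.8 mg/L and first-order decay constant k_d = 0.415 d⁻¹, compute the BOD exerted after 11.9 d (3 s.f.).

y ≈ 73.3 mg/L

y_t = L₀(1 − e^(−k_d t)) = 73.8 × (1 − e^(−0.415×11.9))
= 73.8 × (1 − 0.007165) = 73.8 × 0.9928 = 73.27 mg/L.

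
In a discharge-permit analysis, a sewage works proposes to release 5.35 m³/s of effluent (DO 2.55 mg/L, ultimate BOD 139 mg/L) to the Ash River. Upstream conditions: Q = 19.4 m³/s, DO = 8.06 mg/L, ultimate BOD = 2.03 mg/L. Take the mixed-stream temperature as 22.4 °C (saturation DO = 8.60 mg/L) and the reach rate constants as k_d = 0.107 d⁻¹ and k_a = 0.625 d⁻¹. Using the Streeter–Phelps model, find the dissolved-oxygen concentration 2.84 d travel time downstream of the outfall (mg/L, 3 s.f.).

DO ≈ 4.59 mg/L

Mixed DO = (19.4×8.06 + 5.35×2.55)/(19.4+5.35) = 170.0/24.75 = 6.869 mg/L.
Mixed L₀ = (19.4×2.03 + 5.35×139)/(24.75) = 783.0/24.75 = 31.64 mg/L.
Initial deficit D₀ = C_s − DO₀ = 8.60 − 6.869 = 1.731 mg/L.
D(2.84) = [0.107×31.64/(0.625−0.107)](e^(−0.107×2.84) − e^(−0.625×2.84)) + 1.731 e^(−0.625×2.84)
= 6.535 × (0.7379 − 0.1695) + 1.731 × 0.1695 = 4.008 mg/L.
DO = 8.60 − 4.008 = 4.592 mg/L.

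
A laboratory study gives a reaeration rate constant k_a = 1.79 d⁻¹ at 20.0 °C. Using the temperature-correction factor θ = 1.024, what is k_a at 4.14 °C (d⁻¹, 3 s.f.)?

k_a ≈ 1.23 d⁻¹

k_a(T₂) = k_a(T₁) · θ^(T₂−T₁) = 1.79 × 1.024^(4.14−20.0)
= 1.79 × 1.024^-15.9 = 1.79 × 0.6865 = 1.229 d⁻¹.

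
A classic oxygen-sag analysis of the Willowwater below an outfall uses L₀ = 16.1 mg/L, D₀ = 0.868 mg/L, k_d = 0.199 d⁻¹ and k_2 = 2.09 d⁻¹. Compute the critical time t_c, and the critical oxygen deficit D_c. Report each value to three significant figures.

t_c ≈ 0.864 d; D_c ≈ 1.29 mg/L

At the critical point dD/dt = 0, so k_d L₀ e^(−k_d t) = k_2 D. Substituting D(t) from the Streeter–Phelps equation and solving for t gives
t_c = ln[(k_2/k_d)(1 − D₀(k_2−k_d)/(k_d L₀))] / (k_2−k_d).
Here k_2−k_d = 1.891 d⁻¹ and 1 − D₀(k_2−k_d)/(k_d L₀) = 1 − 0.868×1.891/(0.199×16.1) = 0.4877, so
t_c = ln(10.50 × 0.4877) / 1.891 = 1.634 / 1.891 = 0.8639 d.
D_c = (k_d/k_2) L₀ e^(−k_d t_c) = (0.199/2.09) × 16.1 × e^(−0.199×0.8639) = 0.09522 × 16.1 × 0.8421 = 1.291 mg/L.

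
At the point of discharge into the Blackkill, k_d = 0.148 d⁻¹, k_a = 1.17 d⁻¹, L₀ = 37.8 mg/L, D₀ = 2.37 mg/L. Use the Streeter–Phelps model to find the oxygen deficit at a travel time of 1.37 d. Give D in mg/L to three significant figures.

D ≈ 3.84 mg/L

k_d L₀/(k_a−k_d) = 0.148×37.8/(1.17−0.148) = 5.594/1.022 = 5.474 mg/L.
e^(−k_d t) = e^(−0.148×1.370) = 0.8165; e^(−k_a t) = e^(−1.17×1.370) = 0.2013.
D = 5.474 × (0.8165 − 0.2013) + 2.37 × 0.2013 = 3.367 + 0.4771 = 3.844 mg/L.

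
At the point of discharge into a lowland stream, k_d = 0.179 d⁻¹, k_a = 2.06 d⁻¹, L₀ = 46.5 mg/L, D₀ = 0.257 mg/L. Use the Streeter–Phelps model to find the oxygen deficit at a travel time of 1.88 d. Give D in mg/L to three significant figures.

k_d L₀/(k_a−k_d) = 0.179×46.5/(2.06−0.179) = 8.323/1.881 = 4.425 mg/L.
e^(−k_d t) = e^(−0.179×1.880) = 0.7143; e^(−k_a t) = e^(−2.06×1.880) = 0.02080.
D = 4.425 × (0.7143 − 0.02080) + 0.257 × 0.02080 = 3.069 + 0.005346 = 3.074 mg/L.

D ≈ 3.07 mg/L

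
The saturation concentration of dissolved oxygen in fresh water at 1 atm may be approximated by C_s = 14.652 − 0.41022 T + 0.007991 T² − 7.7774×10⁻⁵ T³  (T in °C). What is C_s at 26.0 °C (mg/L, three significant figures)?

C_s = 14.652 − 0.41022×26.0 + 0.007991×26.0² − 7.7774×10⁻⁵×26.0³ = 8.021 mg/L.

C_s ≈ 8.02 mg/L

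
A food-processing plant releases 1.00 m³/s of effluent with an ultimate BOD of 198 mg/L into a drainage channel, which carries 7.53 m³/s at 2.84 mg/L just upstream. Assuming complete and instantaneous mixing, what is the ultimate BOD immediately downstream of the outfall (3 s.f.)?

25.7 mg/L

Flow-weighted mixing: C = (Q_r C_r + Q_w C_w)/(Q_r + Q_w)
= (7.53×2.84 + 1.00×198)/(7.53 + 1.00) = 219.4/8.530 = 25.72 mg/L.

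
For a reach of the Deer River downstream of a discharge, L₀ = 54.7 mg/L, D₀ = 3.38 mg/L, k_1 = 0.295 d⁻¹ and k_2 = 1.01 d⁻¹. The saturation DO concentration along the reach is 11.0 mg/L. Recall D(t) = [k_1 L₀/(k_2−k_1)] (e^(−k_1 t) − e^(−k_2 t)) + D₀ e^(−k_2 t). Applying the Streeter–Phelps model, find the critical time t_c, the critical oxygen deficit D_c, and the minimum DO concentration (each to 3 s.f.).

t_c ≈ 1.49 d; D_c ≈ 10.3 mg/L; min DO ≈ 0.719 mg/L

t_c = [1/(k_2−k_1)] ln[(k_2/k_1)(1 − D₀(k_2−k_1)/(k_1 L₀))]
= [1/(1.01−0.295)] ln[(1.01/0.295)(1 − 3.38×0.7150/(0.295×54.7))]
= (1/0.7150) ln[3.424 × 0.8502] = 1.399 × ln(2.911) = 1.399 × 1.068 = 1.494 d.
D_c = (k_1/k_2) L₀ e^(−k_1 t_c) = (0.295/1.01) × 54.7 × e^(−0.295×1.494) = 0.2921 × 54.7 × 0.6435 = 10.28 mg/L.
Minimum DO = C_s − D_c = 11.0 − 10.28 = 0.7191 mg/L.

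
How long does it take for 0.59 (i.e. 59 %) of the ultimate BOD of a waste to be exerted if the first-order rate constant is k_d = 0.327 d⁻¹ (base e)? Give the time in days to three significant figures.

y/L₀ = 1 − e^(−k_d t) = 0.59 ⇒ e^(−k_d t) = 0.410
t = −ln(0.410) / 0.327 = 0.8916 / 0.327 = 2.727 d.

t ≈ 2.73 d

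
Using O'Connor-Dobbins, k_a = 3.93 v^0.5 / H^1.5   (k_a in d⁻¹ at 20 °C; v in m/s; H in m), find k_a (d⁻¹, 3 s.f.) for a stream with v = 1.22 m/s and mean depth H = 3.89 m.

k_a ≈ 0.566 d⁻¹

k_a = 3.93 × 1.22^0.5 / 3.89^1.5 = 3.93 × 1.105 / 7.672 = 0.5658 d⁻¹.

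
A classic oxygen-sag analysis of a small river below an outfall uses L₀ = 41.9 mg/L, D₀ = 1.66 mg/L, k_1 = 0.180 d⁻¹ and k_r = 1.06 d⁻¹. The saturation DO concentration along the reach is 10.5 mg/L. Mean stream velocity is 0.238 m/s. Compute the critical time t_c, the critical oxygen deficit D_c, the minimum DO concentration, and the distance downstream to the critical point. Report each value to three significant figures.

t_c = [1/(k_r−k_1)] ln[(k_r/k_1)(1 − D₀(k_r−k_1)/(k_1 L₀))]
= [1/(1.06−0.180)] ln[(1.06/0.180)(1 − 1.66×0.8800/(0.180×41.9))]
= (1/0.8800) ln[5.889 × 0.8063] = 1.136 × ln(4.748) = 1.136 × 1.558 = 1.770 d.
D_c = (k_1/k_r) L₀ e^(−k_1 t_c) = (0.180/1.06) × 41.9 × e^(−0.180×1.770) = 0.1698 × 41.9 × 0.7271 = 5.174 mg/L.
Minimum DO = C_s − D_c = 10.5 − 5.174 = 5.326 mg/L.
x_c = v t_c = 0.238 m/s × 1.770 d × 86400 s/d = 36400 m ≈ 36.4 km.

t_c ≈ 1.77 d; D_c ≈ 5.17 mg/L; min DO ≈ 5.33 mg/L; x_c ≈ 36.4 km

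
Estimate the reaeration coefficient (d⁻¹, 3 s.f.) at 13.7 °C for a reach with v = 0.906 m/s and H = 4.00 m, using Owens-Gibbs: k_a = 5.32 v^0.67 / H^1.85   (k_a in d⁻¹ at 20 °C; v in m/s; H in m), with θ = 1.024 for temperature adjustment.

k_a ≈ 0.330 d⁻¹

k_a(20) = 5.32 × 0.906^0.67 / 4.00^1.85 = 5.32 × 0.9360 / 13.00 = 0.3832 d⁻¹.
k_a(13.7) = 0.3832 × 1.024^(13.7−20) = 0.3832 × 0.8612 = 0.3300 d⁻¹.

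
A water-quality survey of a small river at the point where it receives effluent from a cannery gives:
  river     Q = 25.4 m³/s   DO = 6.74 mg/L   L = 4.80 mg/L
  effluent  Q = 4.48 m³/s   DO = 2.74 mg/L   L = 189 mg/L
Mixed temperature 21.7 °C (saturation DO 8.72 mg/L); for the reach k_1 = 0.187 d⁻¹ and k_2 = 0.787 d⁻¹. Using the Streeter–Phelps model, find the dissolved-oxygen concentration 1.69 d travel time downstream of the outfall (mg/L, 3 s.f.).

DO ≈ 3.34 mg/L

Mixed DO = (25.4×6.74 + 4.48×2.74)/(25.4+4.48) = 183.5/29.88 = 6.140 mg/L.
Mixed L₀ = (25.4×4.80 + 4.48×189)/(29.88) = 968.6/29.88 = 32.42 mg/L.
Initial deficit D₀ = C_s − DO₀ = 8.72 − 6.140 = 2.580 mg/L.
D(1.69) = [0.187×32.42/(0.787−0.187)](e^(−0.187×1.69) − e^(−0.787×1.69)) + 2.580 e^(−0.787×1.69)
= 10.10 × (0.7290 − 0.2645) + 2.580 × 0.2645 = 5.376 mg/L.
DO = 8.72 − 5.376 = 3.344 mg/L.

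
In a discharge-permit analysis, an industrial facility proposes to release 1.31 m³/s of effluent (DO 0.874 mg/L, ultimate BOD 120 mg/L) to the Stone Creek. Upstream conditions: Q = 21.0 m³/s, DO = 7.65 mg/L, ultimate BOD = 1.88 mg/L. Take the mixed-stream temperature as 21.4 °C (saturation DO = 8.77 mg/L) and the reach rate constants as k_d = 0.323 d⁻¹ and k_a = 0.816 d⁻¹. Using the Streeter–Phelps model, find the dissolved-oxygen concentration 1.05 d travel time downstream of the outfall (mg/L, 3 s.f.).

Mixed DO = (21.0×7.65 + 1.31×0.874)/(21.0+1.31) = 161.8/22.31 = 7.252 mg/L.
Mixed L₀ = (21.0×1.88 + 1.31×120)/(22.31) = 196.7/22.31 = 8.816 mg/L.
Initial deficit D₀ = C_s − DO₀ = 8.77 − 7.252 = 1.518 mg/L.
D(1.05) = [0.323×8.816/(0.816−0.323)](e^(−0.323×1.05) − e^(−0.816×1.05)) + 1.518 e^(−0.816×1.05)
= 5.776 × (0.7124 − 0.4245) + 1.518 × 0.4245 = 2.307 mg/L.
DO = 8.77 − 2.307 = 6.463 mg/L.

DO ≈ 6.46 mg/L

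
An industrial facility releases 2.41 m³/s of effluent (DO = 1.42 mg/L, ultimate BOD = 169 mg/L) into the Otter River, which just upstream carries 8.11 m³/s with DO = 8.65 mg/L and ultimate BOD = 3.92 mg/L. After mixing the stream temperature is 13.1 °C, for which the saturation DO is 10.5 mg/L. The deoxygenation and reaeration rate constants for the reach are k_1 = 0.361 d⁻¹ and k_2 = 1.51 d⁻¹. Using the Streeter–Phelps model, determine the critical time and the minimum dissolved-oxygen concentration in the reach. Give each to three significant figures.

t_c ≈ 0.975 d; minimum DO ≈ 3.48 mg/L

Mixed DO = (8.11×8.65 + 2.41×1.42)/(8.11+2.41) = 73.57/10.52 = 6.994 mg/L.
Mixed L₀ = (8.11×3.92 + 2.41×169)/(10.52) = 439.1/10.52 = 41.74 mg/L.
Initial deficit D₀ = C_s − DO₀ = 10.5 − 6.994 = 3.506 mg/L.
t_c = (1/1.149) ln[(1.51/0.361)(1 − 3.506×1.149/(0.361×41.74))] = 0.8703 × ln(3.064) = 0.9746 d.
D_c = (0.361/1.51) × 41.74 × e^(−0.361×0.9746) = 0.2391 × 41.74 × 0.7034 = 7.019 mg/L.
Minimum DO = 10.5 − 7.019 = 3.481 mg/L.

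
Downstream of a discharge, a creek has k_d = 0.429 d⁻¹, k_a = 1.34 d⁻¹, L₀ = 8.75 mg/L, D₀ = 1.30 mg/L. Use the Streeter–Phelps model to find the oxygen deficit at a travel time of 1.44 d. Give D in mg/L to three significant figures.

D ≈ 1.81 mg/L

k_d L₀/(k_a−k_d) = 0.429×8.75/(1.34−0.429) = 3.754/0.9110 = 4.120 mg/L.
e^(−k_d t) = e^(−0.429×1.440) = 0.5392; e^(−k_a t) = e^(−1.34×1.440) = 0.1452.
D = 4.120 × (0.5392 − 0.1452) + 1.30 × 0.1452 = 1.623 + 0.1888 = 1.812 mg/L.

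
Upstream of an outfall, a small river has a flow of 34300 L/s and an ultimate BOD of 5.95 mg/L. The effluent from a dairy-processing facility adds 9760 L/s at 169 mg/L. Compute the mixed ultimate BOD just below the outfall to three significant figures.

42.1 mg/L

Flow-weighted mixing: C = (Q_r C_r + Q_w C_w)/(Q_r + Q_w)
= (34300×5.95 + 9760×169)/(34300 + 9760) = 1.854×10^6/44060 = 42.07 mg/L.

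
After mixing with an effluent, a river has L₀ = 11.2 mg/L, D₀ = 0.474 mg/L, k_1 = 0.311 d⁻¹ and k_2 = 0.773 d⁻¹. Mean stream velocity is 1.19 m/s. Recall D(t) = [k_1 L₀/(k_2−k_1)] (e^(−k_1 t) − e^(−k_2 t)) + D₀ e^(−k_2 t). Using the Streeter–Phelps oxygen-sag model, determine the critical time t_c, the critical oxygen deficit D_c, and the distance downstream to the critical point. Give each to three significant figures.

At the critical point dD/dt = 0, so k_1 L₀ e^(−k_1 t) = k_2 D. Substituting D(t) from the Streeter–Phelps equation and solving for t gives
t_c = ln[(k_2/k_1)(1 − D₀(k_2−k_1)/(k_1 L₀))] / (k_2−k_1).
Here k_2−k_1 = 0.4620 d⁻¹ and 1 − D₀(k_2−k_1)/(k_1 L₀) = 1 − 0.474×0.4620/(0.311×11.2) = 0.9371, so
t_c = ln(2.486 × 0.9371) / 0.4620 = 0.8456 / 0.4620 = 1.830 d.
D_c = (k_1/k_2) L₀ e^(−k_1 t_c) = (0.311/0.773) × 11.2 × e^(−0.311×1.830) = 0.4023 × 11.2 × 0.5660 = 2.550 mg/L.
x_c = v t_c = 1.19 m/s × 1.830 d × 86400 s/d = 188200 m ≈ 188 km.

t_c ≈ 1.83 d; D_c ≈ 2.55 mg/L; x_c ≈ 188 km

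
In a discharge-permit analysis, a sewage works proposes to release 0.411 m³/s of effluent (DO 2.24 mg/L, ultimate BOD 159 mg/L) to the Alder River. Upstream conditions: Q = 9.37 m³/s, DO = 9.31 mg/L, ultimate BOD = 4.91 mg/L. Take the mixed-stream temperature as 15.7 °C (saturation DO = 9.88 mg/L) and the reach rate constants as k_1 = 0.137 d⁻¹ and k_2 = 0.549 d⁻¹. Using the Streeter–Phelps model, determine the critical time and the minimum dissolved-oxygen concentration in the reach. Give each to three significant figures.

Mixed DO = (9.37×9.31 + 0.411×2.24)/(9.37+0.411) = 88.16/9.781 = 9.013 mg/L.
Mixed L₀ = (9.37×4.91 + 0.411×159)/(9.781) = 111.4/9.781 = 11.38 mg/L.
Initial deficit D₀ = C_s − DO₀ = 9.88 − 9.013 = 0.8671 mg/L.
t_c = (1/0.4120) ln[(0.549/0.137)(1 − 0.8671×0.4120/(0.137×11.38))] = 2.427 × ln(3.089) = 2.738 d.
D_c = (0.137/0.549) × 11.38 × e^(−0.137×2.738) = 0.2495 × 11.38 × 0.6872 = 1.952 mg/L.
Minimum DO = 9.88 − 1.952 = 7.928 mg/L.

t_c ≈ 2.74 d; minimum DO ≈ 7.93 mg/L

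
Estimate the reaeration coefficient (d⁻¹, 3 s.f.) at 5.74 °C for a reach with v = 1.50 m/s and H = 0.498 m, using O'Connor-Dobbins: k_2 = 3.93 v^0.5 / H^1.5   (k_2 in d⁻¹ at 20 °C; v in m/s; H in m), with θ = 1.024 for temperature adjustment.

k_2 ≈ 9.77 d⁻¹

k_2(20) = 3.93 × 1.50^0.5 / 0.498^1.5 = 3.93 × 1.225 / 0.3514 = 13.70 d⁻¹.
k_2(5.74) = 13.70 × 1.024^(5.74−20) = 13.70 × 0.7131 = 9.766 d⁻¹.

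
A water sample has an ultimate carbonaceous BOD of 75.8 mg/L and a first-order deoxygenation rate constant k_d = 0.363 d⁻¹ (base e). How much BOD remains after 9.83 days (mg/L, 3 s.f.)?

L_t = L₀ e^(−k_d t) = 75.8 × e^(−0.363×9.83) = 75.8 × 0.02820 = 2.138 mg/L.

L ≈ 2.14 mg/L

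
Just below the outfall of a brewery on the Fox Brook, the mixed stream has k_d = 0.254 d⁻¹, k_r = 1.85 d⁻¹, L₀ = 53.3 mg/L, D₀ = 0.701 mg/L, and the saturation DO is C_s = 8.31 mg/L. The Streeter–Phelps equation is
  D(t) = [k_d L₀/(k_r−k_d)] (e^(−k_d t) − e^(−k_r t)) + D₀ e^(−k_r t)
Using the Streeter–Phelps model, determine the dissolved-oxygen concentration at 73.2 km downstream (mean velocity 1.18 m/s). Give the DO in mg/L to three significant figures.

DO ≈ 3.30 mg/L

Travel time t = x/v = 73.2 km / (1.18 m/s) = 73200 m / 1.18 m/s = 62030 s = 0.7180 d.
k_d L₀/(k_r−k_d) = 0.254×53.3/(1.85−0.254) = 13.54/1.596 = 8.483 mg/L.
e^(−k_d t) = e^(−0.254×0.7180) = 0.8333; e^(−k_r t) = e^(−1.85×0.7180) = 0.2649.
D = 8.483 × (0.8333 − 0.2649) + 0.701 × 0.2649 = 4.821 + 0.1857 = 5.007 mg/L.
DO = C_s − D = 8.31 − 5.007 = 3.303 mg/L.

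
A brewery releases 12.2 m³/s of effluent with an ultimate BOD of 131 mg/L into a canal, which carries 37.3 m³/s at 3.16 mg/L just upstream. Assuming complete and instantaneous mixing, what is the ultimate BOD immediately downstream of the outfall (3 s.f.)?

34.7 mg/L

Flow-weighted mixing: C = (Q_r C_r + Q_w C_w)/(Q_r + Q_w)
= (37.3×3.16 + 12.2×131)/(37.3 + 12.2) = 1716/49.50 = 34.67 mg/L.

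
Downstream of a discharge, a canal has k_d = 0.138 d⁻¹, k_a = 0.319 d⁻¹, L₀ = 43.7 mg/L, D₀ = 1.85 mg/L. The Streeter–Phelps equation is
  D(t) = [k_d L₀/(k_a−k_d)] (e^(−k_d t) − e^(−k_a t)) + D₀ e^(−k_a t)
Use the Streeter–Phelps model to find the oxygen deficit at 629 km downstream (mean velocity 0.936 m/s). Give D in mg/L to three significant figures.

Travel time t = x/v = 629 km / (0.936 m/s) = 629000 m / 0.936 m/s = 672000 s = 7.778 d.
k_d L₀/(k_a−k_d) = 0.138×43.7/(0.319−0.138) = 6.031/0.1810 = 33.32 mg/L.
e^(−k_d t) = e^(−0.138×7.778) = 0.3419; e^(−k_a t) = e^(−0.319×7.778) = 0.08365.
D = 33.32 × (0.3419 − 0.08365) + 1.85 × 0.08365 = 8.603 + 0.1547 = 8.758 mg/L.

D ≈ 8.76 mg/L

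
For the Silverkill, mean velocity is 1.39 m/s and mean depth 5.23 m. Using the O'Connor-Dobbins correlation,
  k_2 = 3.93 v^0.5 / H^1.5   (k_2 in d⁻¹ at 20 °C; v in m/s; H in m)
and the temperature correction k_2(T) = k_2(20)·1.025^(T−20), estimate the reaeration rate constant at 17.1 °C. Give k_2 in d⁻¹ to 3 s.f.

k_2 ≈ 0.361 d⁻¹

k_2(20) = 3.93 × 1.39^0.5 / 5.23^1.5 = 3.93 × 1.179 / 11.96 = 0.3874 d⁻¹.
k_2(17.1) = 0.3874 × 1.025^(17.1−20) = 0.3874 × 0.9309 = 0.3606 d⁻¹.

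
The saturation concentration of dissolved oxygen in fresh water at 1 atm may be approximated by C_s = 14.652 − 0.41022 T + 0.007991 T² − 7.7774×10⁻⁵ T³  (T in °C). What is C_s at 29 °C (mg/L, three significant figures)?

C_s = 14.652 − 0.41022×29 + 0.007991×29² − 7.7774×10⁻⁵×29³ = 7.579 mg/L.

C_s ≈ 7.58 mg/L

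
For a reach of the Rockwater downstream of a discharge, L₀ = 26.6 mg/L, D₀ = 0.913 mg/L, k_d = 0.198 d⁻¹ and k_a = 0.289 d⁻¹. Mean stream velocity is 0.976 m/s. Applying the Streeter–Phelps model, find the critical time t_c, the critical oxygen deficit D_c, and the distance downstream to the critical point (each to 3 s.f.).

t_c ≈ 3.98 d; D_c ≈ 8.29 mg/L; x_c ≈ 336 km

t_c = [1/(k_a−k_d)] ln[(k_a/k_d)(1 − D₀(k_a−k_d)/(k_d L₀))]
= [1/(0.289−0.198)] ln[(0.289/0.198)(1 − 0.913×0.09100/(0.198×26.6))]
= (1/0.09100) ln[1.460 × 0.9842] = 10.99 × ln(1.437) = 10.99 × 0.3623 = 3.981 d.
D_c = (k_d/k_a) L₀ e^(−k_d t_c) = (0.198/0.289) × 26.6 × e^(−0.198×3.981) = 0.6851 × 26.6 × 0.4547 = 8.286 mg/L.
x_c = v t_c = 0.976 m/s × 3.981 d × 86400 s/d = 335700 m ≈ 336 km.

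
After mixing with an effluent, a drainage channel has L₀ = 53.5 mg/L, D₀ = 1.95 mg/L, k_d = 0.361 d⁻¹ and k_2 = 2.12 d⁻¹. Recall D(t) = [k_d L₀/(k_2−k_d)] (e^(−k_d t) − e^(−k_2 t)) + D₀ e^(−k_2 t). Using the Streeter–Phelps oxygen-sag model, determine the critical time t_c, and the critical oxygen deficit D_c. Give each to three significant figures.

t_c ≈ 0.895 d; D_c ≈ 6.59 mg/L

t_c = [1/(k_2−k_d)] ln[(k_2/k_d)(1 − D₀(k_2−k_d)/(k_d L₀))]
= [1/(2.12−0.361)] ln[(2.12/0.361)(1 − 1.95×1.759/(0.361×53.5))]
= (1/1.759) ln[5.873 × 0.8224] = 0.5685 × ln(4.830) = 0.5685 × 1.575 = 0.8953 d.
D_c = (k_d/k_2) L₀ e^(−k_d t_c) = (0.361/2.12) × 53.5 × e^(−0.361×0.8953) = 0.1703 × 53.5 × 0.7238 = 6.594 mg/L.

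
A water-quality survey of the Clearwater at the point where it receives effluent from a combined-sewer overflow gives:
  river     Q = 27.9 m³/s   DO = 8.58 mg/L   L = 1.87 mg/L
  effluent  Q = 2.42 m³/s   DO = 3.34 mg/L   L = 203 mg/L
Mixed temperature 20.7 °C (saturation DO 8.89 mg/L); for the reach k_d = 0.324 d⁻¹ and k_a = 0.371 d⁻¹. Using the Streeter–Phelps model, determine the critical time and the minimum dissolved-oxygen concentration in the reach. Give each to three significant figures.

t_c ≈ 2.76 d; minimum DO ≈ 2.48 mg/L

Mixed DO = (27.9×8.58 + 2.42×3.34)/(27.9+2.42) = 247.5/30.32 = 8.162 mg/L.
Mixed L₀ = (27.9×1.87 + 2.42×203)/(30.32) = 543.4/30.32 = 17.92 mg/L.
Initial deficit D₀ = C_s − DO₀ = 8.89 − 8.162 = 0.7282 mg/L.
t_c = (1/0.04700) ln[(0.371/0.324)(1 − 0.7282×0.04700/(0.324×17.92))] = 21.28 × ln(1.138) = 2.756 d.
D_c = (0.324/0.371) × 17.92 × e^(−0.324×2.756) = 0.8733 × 17.92 × 0.4094 = 6.408 mg/L.
Minimum DO = 8.89 − 6.408 = 2.482 mg/L.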